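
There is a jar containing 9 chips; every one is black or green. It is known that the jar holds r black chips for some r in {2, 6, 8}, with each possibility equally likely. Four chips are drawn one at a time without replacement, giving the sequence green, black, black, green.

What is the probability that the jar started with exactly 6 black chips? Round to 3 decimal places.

0.682

For each hypothesis, P(data | H) works out to: P(data | r = 2) = (7/9)(2/8)(1/7)(6/6) = 1/36; P(data | r = 6) = (3/9)(6/8)(5/7)(2/6) = 5/84; P(data | r = 8) = (1/9)(8/8)(7/7)(0/6) = 0.
Multiplying each by its prior: 1/3 · 1/36 = 1/108, 1/3 · 5/84 = 5/252, 1/3 · 0 = 0; these sum to 11/378.
Hence P(r = 6 | data) = (5/252) / (11/378) = 15/22.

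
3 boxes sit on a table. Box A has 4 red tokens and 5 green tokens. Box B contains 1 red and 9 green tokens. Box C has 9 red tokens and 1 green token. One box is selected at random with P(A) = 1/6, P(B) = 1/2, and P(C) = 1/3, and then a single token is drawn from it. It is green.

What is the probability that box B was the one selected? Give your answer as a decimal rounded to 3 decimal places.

0.781

Under each hypothesis, the probability of this draw is: P(data | box A) = (5/9) = 5/9; P(data | box B) = (9/10) = 9/10; P(data | box C) = (1/10) = 1/10.
Weighting by the prior gives 1/6 · 5/9 = 5/54, 1/2 · 9/10 = 9/20, 1/3 · 1/10 = 1/30; summing to 311/540.
By Bayes' rule, P(box B | data) = (9/20) / (311/540) = 243/311.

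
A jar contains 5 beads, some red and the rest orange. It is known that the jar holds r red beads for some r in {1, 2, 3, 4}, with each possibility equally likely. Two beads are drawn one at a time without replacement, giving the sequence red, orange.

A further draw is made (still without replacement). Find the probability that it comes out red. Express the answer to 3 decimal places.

For each hypothesis, P(data | H) works out to: P(data | r = 1) = (1/5)(4/4) = 1/5; P(data | r = 2) = (2/5)(3/4) = 3/10; P(data | r = 3) = (3/5)(2/4) = 3/10; P(data | r = 4) = (4/5)(1/4) = 1/5.
Weighting by the prior gives 1/4 · 1/5 = 1/20, 1/4 · 3/10 = 3/40, 1/4 · 3/10 = 3/40, 1/4 · 1/5 = 1/20; summing to 1/4.
Dividing through by the total gives posterior P(r = 1 | data) = 1/5, P(r = 2 | data) = 3/10, P(r = 3 | data) = 3/10, P(r = 4 | data) = 1/5.
The predictive probability is P(red next | data) = (0)(1/5) + (1/3)(3/10) + (2/3)(3/10) + (1)(1/5) = 1/2.

0.500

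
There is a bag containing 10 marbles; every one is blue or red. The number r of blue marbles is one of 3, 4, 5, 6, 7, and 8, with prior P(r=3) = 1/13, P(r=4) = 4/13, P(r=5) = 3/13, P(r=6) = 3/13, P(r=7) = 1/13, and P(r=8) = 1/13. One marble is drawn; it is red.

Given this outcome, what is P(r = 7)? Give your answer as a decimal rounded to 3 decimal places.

0.048

For each hypothesis, P(data | H) works out to: P(data | r = 3) = (7/10) = 7/10; P(data | r = 4) = (6/10) = 3/5; P(data | r = 5) = (5/10) = 1/2; P(data | r = 6) = (4/10) = 2/5; P(data | r = 7) = (3/10) = 3/10; P(data | r = 8) = (2/10) = 1/5.
The prior-weighted likelihoods are 1/13 · 7/10 = 7/130, 4/13 · 3/5 = 12/65, 3/13 · 1/2 = 3/26, 3/13 · 2/5 = 6/65, 1/13 · 3/10 = 3/130, 1/13 · 1/5 = 1/65; summing to 63/130.
Hence P(r = 7 | data) = (3/130) / (63/130) = 1/21.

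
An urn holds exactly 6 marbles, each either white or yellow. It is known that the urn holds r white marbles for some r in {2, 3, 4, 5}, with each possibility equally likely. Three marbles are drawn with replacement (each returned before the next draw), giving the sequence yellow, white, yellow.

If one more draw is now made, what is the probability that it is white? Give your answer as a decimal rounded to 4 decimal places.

0.4875

For each hypothesis, P(data | H) works out to: P(data | r = 2) = (4/6)(2/6)(4/6) = 4/27; P(data | r = 3) = (3/6)(3/6)(3/6) = 1/8; P(data | r = 4) = (2/6)(4/6)(2/6) = 2/27; P(data | r = 5) = (1/6)(5/6)(1/6) = 5/216.
The prior-weighted likelihoods are 1/4 · 4/27 = 1/27, 1/4 · 1/8 = 1/32, 1/4 · 2/27 = 1/54, 1/4 · 5/216 = 5/864; with total 5/54.
The posterior is then P(r = 2 | data) = 2/5, P(r = 3 | data) = 27/80, P(r = 4 | data) = 1/5, P(r = 5 | data) = 1/16.
So P(white next | data) = Σ P(white next | H) P(H | data) = (1/3)(2/5) + (1/2)(27/80) + (2/3)(1/5) + (5/6)(1/16) = 39/80.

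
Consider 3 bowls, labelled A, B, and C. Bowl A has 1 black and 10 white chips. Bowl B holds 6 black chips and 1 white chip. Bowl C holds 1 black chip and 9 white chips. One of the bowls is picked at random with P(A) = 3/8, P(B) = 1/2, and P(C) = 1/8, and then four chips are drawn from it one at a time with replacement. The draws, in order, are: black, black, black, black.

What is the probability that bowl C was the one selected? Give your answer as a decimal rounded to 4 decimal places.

Compute the likelihood of the observed sequence for each case: P(data | bowl A) = (1/11)(1/11)(1/11)(1/11) = 6.8301e-05; P(data | bowl B) = (6/7)(6/7)(6/7)(6/7) = 0.53978; P(data | bowl C) = (1/10)(1/10)(1/10)(1/10) = 0.0001.
Weighting by the prior gives 3/8 · 6.8301e-05 = 2.5613e-05, 1/2 · 0.53978 = 0.26989, 1/8 · 0.0001 = 1.25e-05; summing to 0.26993.
Hence P(bowl C | data) = (1.25e-05) / (0.26993) = 4.6309e-05.

0.0000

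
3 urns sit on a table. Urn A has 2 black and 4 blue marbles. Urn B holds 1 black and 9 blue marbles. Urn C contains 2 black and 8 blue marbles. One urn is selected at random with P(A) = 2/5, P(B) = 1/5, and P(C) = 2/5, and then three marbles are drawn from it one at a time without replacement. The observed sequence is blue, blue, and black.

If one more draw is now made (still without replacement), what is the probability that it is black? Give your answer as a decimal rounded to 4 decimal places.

Under each hypothesis, the probability of the observed sequence is: P(data | urn A) = (4/6)(3/5)(2/4) = 1/5; P(data | urn B) = (9/10)(8/9)(1/8) = 1/10; P(data | urn C) = (8/10)(7/9)(2/8) = 7/45.
Weighting by the prior gives 2/5 · 1/5 = 2/25, 1/5 · 1/10 = 1/50, 2/5 · 7/45 = 14/225; summing to 73/450.
The posterior is then P(urn A | data) = 36/73, P(urn B | data) = 9/73, P(urn C | data) = 28/73.
So P(black next | data) = Σ P(black next | H) P(H | data) = (1/3)(36/73) + (0)(9/73) + (1/7)(28/73) = 16/73.

0.2192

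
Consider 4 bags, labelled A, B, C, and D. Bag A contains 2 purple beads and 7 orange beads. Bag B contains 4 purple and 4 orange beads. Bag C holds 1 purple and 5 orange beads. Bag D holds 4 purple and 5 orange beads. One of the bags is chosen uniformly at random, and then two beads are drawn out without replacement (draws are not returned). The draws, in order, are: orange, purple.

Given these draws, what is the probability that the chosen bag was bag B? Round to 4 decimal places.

Under each hypothesis, the probability of the observed sequence is: P(data | bag A) = (7/9)(2/8) = 0.19444; P(data | bag B) = (4/8)(4/7) = 0.28571; P(data | bag C) = (5/6)(1/5) = 0.16667; P(data | bag D) = (5/9)(4/8) = 0.27778.
The prior-weighted likelihoods are 1/4 · 0.19444 = 0.048611, 1/4 · 0.28571 = 0.071429, 1/4 · 0.16667 = 0.041667, 1/4 · 0.27778 = 0.069444; with total 0.23115.
So P(bag B | data) = (0.071429) / (0.23115) = 0.30901.

0.3090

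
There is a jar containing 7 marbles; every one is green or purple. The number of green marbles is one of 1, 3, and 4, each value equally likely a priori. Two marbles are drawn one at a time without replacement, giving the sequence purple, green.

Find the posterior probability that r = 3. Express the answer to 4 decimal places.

0.4000

Compute the likelihood of the observed sequence for each case: P(data | r = 1) = (6/7)(1/6) = 1/7; P(data | r = 3) = (4/7)(3/6) = 2/7; P(data | r = 4) = (3/7)(4/6) = 2/7.
The prior-weighted likelihoods are 1/3 · 1/7 = 1/21, 1/3 · 2/7 = 2/21, 1/3 · 2/7 = 2/21; summing to 5/21.
Hence P(r = 3 | data) = (2/21) / (5/21) = 2/5.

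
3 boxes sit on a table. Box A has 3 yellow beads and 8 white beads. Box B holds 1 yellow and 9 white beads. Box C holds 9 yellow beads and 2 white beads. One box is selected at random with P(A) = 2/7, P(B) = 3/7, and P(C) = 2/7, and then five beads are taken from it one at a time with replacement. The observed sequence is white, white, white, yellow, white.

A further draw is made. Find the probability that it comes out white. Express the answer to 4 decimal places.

The likelihood of the observed sequence under each hypothesis: P(data | box A) = (8/11)(8/11)(8/11)(3/11)(8/11) = 0.076299; P(data | box B) = (9/10)(9/10)(9/10)(1/10)(9/10) = 0.06561; P(data | box C) = (2/11)(2/11)(2/11)(9/11)(2/11) = 0.00089413.
Weighting by the prior gives 2/7 · 0.076299 = 0.0218, 3/7 · 0.06561 = 0.028119, 2/7 · 0.00089413 = 0.00025546; with total 0.050174.
The posterior is then P(box A | data) = 0.43448, P(box B | data) = 0.56042, P(box C | data) = 0.0050916.
Averaging over the posterior, P(white next | data) = (8/11)(0.43448) + (9/10)(0.56042) + (2/11)(0.0050916) = 0.8213.

0.8213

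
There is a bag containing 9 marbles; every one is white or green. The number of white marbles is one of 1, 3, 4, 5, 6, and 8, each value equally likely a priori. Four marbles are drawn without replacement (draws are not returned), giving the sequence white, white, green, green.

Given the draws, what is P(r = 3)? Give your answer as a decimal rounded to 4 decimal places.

0.2143

Under each hypothesis, the probability of the observed sequence is: P(data | r = 1) = (1/9)(0/8) = 0; P(data | r = 3) = (3/9)(2/8)(6/7)(5/6) = 5/84; P(data | r = 4) = (4/9)(3/8)(5/7)(4/6) = 5/63; P(data | r = 5) = (5/9)(4/8)(4/7)(3/6) = 5/63; P(data | r = 6) = (6/9)(5/8)(3/7)(2/6) = 5/84; P(data | r = 8) = (8/9)(7/8)(1/7)(0/6) = 0.
Weighting by the prior gives 1/6 · 0 = 0, 1/6 · 5/84 = 5/504, 1/6 · 5/63 = 5/378, 1/6 · 5/63 = 5/378, 1/6 · 5/84 = 5/504, 1/6 · 0 = 0; with total 5/108.
By Bayes' rule, P(r = 3 | data) = (5/504) / (5/108) = 3/14.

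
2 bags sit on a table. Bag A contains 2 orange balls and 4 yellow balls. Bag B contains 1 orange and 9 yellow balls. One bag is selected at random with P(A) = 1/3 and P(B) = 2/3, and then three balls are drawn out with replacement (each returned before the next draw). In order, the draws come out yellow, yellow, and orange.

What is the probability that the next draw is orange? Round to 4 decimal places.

0.2115

Compute the likelihood of the observed sequence for each case: P(data | bag A) = (4/6)(4/6)(2/6) = 0.14815; P(data | bag B) = (9/10)(9/10)(1/10) = 0.081.
Weighting by the prior gives 1/3 · 0.14815 = 0.049383, 2/3 · 0.081 = 0.054; with total 0.10338.
The posterior is then P(bag A | data) = 0.47767, P(bag B | data) = 0.52233.
The predictive probability is P(orange next | data) = (1/3)(0.47767) + (1/10)(0.52233) = 0.21146.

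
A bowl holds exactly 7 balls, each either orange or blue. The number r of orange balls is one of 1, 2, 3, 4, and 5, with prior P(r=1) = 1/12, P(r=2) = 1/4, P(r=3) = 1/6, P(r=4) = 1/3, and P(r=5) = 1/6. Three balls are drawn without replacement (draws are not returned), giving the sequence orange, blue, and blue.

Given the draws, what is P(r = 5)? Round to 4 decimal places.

For each hypothesis, P(data | H) works out to: P(data | r = 1) = (1/7)(6/6)(5/5) = 0.14286; P(data | r = 2) = (2/7)(5/6)(4/5) = 0.19048; P(data | r = 3) = (3/7)(4/6)(3/5) = 0.17143; P(data | r = 4) = (4/7)(3/6)(2/5) = 0.11429; P(data | r = 5) = (5/7)(2/6)(1/5) = 0.047619.
The prior-weighted likelihoods are 1/12 · 0.14286 = 0.011905, 1/4 · 0.19048 = 0.047619, 1/6 · 0.17143 = 0.028571, 1/3 · 0.11429 = 0.038095, 1/6 · 0.047619 = 0.0079365; these sum to 0.13413.
Therefore the posterior P(r = 5 | data) = (0.0079365) / (0.13413) = 0.059172.

0.0592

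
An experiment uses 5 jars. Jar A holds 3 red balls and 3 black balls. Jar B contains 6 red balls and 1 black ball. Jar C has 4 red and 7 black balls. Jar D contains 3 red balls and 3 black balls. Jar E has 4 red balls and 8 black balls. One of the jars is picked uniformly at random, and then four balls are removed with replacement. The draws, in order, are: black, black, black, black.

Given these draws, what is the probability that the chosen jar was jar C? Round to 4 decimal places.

For each hypothesis, P(data | H) works out to: P(data | jar A) = (3/6)(3/6)(3/6)(3/6) = 0.0625; P(data | jar B) = (1/7)(1/7)(1/7)(1/7) = 0.00041649; P(data | jar C) = (7/11)(7/11)(7/11)(7/11) = 0.16399; P(data | jar D) = (3/6)(3/6)(3/6)(3/6) = 0.0625; P(data | jar E) = (8/12)(8/12)(8/12)(8/12) = 0.19753.
The prior-weighted likelihoods are 1/5 · 0.0625 = 0.0125, 1/5 · 0.00041649 = 8.3299e-05, 1/5 · 0.16399 = 0.032798, 1/5 · 0.0625 = 0.0125, 1/5 · 0.19753 = 0.039506; with total 0.097388.
So P(jar C | data) = (0.032798) / (0.097388) = 0.33678.

0.3368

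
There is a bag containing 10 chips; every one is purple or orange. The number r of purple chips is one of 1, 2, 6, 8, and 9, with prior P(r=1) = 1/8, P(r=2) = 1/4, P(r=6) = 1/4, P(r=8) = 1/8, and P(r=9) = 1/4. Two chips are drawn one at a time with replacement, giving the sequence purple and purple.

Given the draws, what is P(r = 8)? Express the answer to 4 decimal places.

The likelihood of the observed sequence under each hypothesis: P(data | r = 1) = (1/10)(1/10) = 1/100; P(data | r = 2) = (2/10)(2/10) = 1/25; P(data | r = 6) = (6/10)(6/10) = 9/25; P(data | r = 8) = (8/10)(8/10) = 16/25; P(data | r = 9) = (9/10)(9/10) = 81/100.
Weighting by the prior gives 1/8 · 1/100 = 1/800, 1/4 · 1/25 = 1/100, 1/4 · 9/25 = 9/100, 1/8 · 16/25 = 2/25, 1/4 · 81/100 = 81/400; with total 307/800.
Therefore the posterior P(r = 8 | data) = (2/25) / (307/800) = 64/307.

0.2085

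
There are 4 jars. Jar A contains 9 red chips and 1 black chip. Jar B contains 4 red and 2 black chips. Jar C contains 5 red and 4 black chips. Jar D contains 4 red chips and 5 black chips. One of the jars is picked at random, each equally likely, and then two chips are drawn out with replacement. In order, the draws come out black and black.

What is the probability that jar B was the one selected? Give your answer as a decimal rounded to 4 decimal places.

0.1771

For each hypothesis, P(data | H) works out to: P(data | jar A) = (1/10)(1/10) = 0.01; P(data | jar B) = (2/6)(2/6) = 0.11111; P(data | jar C) = (4/9)(4/9) = 0.19753; P(data | jar D) = (5/9)(5/9) = 0.30864.
Weighting by the prior gives 1/4 · 0.01 = 0.0025, 1/4 · 0.11111 = 0.027778, 1/4 · 0.19753 = 0.049383, 1/4 · 0.30864 = 0.07716; summing to 0.15682.
So P(jar B | data) = (0.027778) / (0.15682) = 0.17713.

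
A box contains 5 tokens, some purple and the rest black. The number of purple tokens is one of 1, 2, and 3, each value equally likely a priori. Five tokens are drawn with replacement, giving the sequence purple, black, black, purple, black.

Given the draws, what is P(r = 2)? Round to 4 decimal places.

Under each hypothesis, the probability of the observed sequence is: P(data | r = 1) = (1/5)(4/5)(4/5)(1/5)(4/5) = 0.02048; P(data | r = 2) = (2/5)(3/5)(3/5)(2/5)(3/5) = 0.03456; P(data | r = 3) = (3/5)(2/5)(2/5)(3/5)(2/5) = 0.02304.
The prior-weighted likelihoods are 1/3 · 0.02048 = 0.0068267, 1/3 · 0.03456 = 0.01152, 1/3 · 0.02304 = 0.00768; these sum to 0.026027.
So P(r = 2 | data) = (0.01152) / (0.026027) = 0.44262.

0.4426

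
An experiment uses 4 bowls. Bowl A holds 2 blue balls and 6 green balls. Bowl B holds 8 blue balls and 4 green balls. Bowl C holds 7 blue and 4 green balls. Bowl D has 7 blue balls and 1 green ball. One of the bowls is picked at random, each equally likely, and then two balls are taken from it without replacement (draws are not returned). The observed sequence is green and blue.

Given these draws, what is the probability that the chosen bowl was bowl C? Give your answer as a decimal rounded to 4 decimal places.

0.3044

Compute the likelihood of the observed sequence for each case: P(data | bowl A) = (6/8)(2/7) = 0.21429; P(data | bowl B) = (4/12)(8/11) = 0.24242; P(data | bowl C) = (4/11)(7/10) = 0.25455; P(data | bowl D) = (1/8)(7/7) = 0.125.
Weighting by the prior gives 1/4 · 0.21429 = 0.053571, 1/4 · 0.24242 = 0.060606, 1/4 · 0.25455 = 0.063636, 1/4 · 0.125 = 0.03125; summing to 0.20906.
Therefore the posterior P(bowl C | data) = (0.063636) / (0.20906) = 0.30439.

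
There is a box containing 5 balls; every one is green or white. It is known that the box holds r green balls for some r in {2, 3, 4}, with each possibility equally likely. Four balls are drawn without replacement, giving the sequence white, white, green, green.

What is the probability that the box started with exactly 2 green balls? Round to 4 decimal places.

Compute the likelihood of the observed sequence for each case: P(data | r = 2) = (3/5)(2/4)(2/3)(1/2) = 1/10; P(data | r = 3) = (2/5)(1/4)(3/3)(2/2) = 1/10; P(data | r = 4) = (1/5)(0/4) = 0.
The prior-weighted likelihoods are 1/3 · 1/10 = 1/30, 1/3 · 1/10 = 1/30, 1/3 · 0 = 0; with total 1/15.
Therefore the posterior P(r = 2 | data) = (1/30) / (1/15) = 1/2.

0.5000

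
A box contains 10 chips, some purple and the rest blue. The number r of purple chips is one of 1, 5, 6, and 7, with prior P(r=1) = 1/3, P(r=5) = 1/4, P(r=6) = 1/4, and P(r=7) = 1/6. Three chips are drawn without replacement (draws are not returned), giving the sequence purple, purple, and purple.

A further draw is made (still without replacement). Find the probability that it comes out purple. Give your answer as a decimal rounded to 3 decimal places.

0.464

Compute the likelihood of the observed sequence for each case: P(data | r = 1) = (1/10)(0/9) = 0; P(data | r = 5) = (5/10)(4/9)(3/8) = 1/12; P(data | r = 6) = (6/10)(5/9)(4/8) = 1/6; P(data | r = 7) = (7/10)(6/9)(5/8) = 7/24.
Multiplying each by its prior: 1/3 · 0 = 0, 1/4 · 1/12 = 1/48, 1/4 · 1/6 = 1/24, 1/6 · 7/24 = 7/144; with total 1/9.
Normalising, the posterior is P(r = 1 | data) = 0, P(r = 5 | data) = 3/16, P(r = 6 | data) = 3/8, P(r = 7 | data) = 7/16.
So P(purple next | data) = Σ P(purple next | H) P(H | data) = (2/7)(3/16) + (3/7)(3/8) + (4/7)(7/16) = 13/28.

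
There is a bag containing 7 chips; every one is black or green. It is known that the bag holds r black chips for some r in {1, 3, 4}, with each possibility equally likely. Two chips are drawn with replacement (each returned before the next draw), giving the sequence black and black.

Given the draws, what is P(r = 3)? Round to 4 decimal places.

Compute the likelihood of the observed sequence for each case: P(data | r = 1) = (1/7)(1/7) = 1/49; P(data | r = 3) = (3/7)(3/7) = 9/49; P(data | r = 4) = (4/7)(4/7) = 16/49.
Weighting by the prior gives 1/3 · 1/49 = 1/147, 1/3 · 9/49 = 3/49, 1/3 · 16/49 = 16/147; summing to 26/147.
So P(r = 3 | data) = (3/49) / (26/147) = 9/26.

0.3462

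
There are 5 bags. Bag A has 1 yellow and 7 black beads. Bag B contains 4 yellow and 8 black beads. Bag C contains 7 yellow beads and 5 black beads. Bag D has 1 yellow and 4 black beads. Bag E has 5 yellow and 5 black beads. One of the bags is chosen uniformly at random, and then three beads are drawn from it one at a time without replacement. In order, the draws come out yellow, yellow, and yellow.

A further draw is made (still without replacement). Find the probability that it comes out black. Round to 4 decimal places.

0.6296

Compute the likelihood of the observed sequence for each case: P(data | bag A) = (1/8)(0/7) = 0; P(data | bag B) = (4/12)(3/11)(2/10) = 1/55; P(data | bag C) = (7/12)(6/11)(5/10) = 7/44; P(data | bag D) = (1/5)(0/4) = 0; P(data | bag E) = (5/10)(4/9)(3/8) = 1/12.
Multiplying each by its prior: 1/5 · 0 = 0, 1/5 · 1/55 = 1/275, 1/5 · 7/44 = 7/220, 1/5 · 0 = 0, 1/5 · 1/12 = 1/60; summing to 43/825.
Dividing through by the total gives posterior P(bag A | data) = 0, P(bag B | data) = 3/43, P(bag C | data) = 105/172, P(bag D | data) = 0, P(bag E | data) = 55/172.
Averaging over the posterior, P(black next | data) = (8/9)(3/43) + (5/9)(105/172) + (5/7)(55/172) = 379/602.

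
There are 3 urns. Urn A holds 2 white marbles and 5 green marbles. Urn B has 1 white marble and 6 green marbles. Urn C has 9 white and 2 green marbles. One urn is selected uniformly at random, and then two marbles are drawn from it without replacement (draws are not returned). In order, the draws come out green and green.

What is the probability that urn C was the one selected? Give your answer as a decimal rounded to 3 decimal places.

0.015

Under each hypothesis, the probability of the observed sequence is: P(data | urn A) = (5/7)(4/6) = 0.47619; P(data | urn B) = (6/7)(5/6) = 0.71429; P(data | urn C) = (2/11)(1/10) = 0.018182.
Weighting by the prior gives 1/3 · 0.47619 = 0.15873, 1/3 · 0.71429 = 0.2381, 1/3 · 0.018182 = 0.0060606; with total 0.40289.
Hence P(urn C | data) = (0.0060606) / (0.40289) = 0.015043.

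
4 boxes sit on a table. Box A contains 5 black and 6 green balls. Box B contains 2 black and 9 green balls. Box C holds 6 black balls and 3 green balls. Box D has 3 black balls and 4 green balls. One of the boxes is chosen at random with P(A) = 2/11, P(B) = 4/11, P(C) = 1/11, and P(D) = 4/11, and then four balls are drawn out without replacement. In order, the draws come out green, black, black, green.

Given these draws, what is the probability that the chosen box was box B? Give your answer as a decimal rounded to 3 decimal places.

0.116

Under each hypothesis, the probability of the observed sequence is: P(data | box A) = (6/11)(5/10)(4/9)(5/8) = 0.075758; P(data | box B) = (9/11)(2/10)(1/9)(8/8) = 0.018182; P(data | box C) = (3/9)(6/8)(5/7)(2/6) = 0.059524; P(data | box D) = (4/7)(3/6)(2/5)(3/4) = 0.085714.
Multiplying each by its prior: 2/11 · 0.075758 = 0.013774, 4/11 · 0.018182 = 0.0066116, 1/11 · 0.059524 = 0.0054113, 4/11 · 0.085714 = 0.031169; these sum to 0.056966.
Hence P(box B | data) = (0.0066116) / (0.056966) = 0.11606.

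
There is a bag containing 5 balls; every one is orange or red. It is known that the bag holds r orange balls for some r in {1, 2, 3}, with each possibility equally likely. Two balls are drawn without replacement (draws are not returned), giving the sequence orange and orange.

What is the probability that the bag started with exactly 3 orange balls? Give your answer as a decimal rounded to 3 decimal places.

0.750

The likelihood of the observed sequence under each hypothesis: P(data | r = 1) = (1/5)(0/4) = 0; P(data | r = 2) = (2/5)(1/4) = 1/10; P(data | r = 3) = (3/5)(2/4) = 3/10.
Weighting by the prior gives 1/3 · 0 = 0, 1/3 · 1/10 = 1/30, 1/3 · 3/10 = 1/10; with total 2/15.
By Bayes' rule, P(r = 3 | data) = (1/10) / (2/15) = 3/4.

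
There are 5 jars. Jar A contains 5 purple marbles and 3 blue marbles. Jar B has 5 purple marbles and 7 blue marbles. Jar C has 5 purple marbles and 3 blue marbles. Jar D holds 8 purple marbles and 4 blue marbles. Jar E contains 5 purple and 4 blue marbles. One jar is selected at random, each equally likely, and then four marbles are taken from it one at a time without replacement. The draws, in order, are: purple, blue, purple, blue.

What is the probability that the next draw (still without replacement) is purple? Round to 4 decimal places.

0.6401

Compute the likelihood of the observed sequence for each case: P(data | jar A) = (5/8)(3/7)(4/6)(2/5) = 0.071429; P(data | jar B) = (5/12)(7/11)(4/10)(6/9) = 0.070707; P(data | jar C) = (5/8)(3/7)(4/6)(2/5) = 0.071429; P(data | jar D) = (8/12)(4/11)(7/10)(3/9) = 0.056566; P(data | jar E) = (5/9)(4/8)(4/7)(3/6) = 0.079365.
Multiplying each by its prior: 1/5 · 0.071429 = 0.014286, 1/5 · 0.070707 = 0.014141, 1/5 · 0.071429 = 0.014286, 1/5 · 0.056566 = 0.011313, 1/5 · 0.079365 = 0.015873; summing to 0.069899.
The posterior is then P(jar A | data) = 0.20438, P(jar B | data) = 0.20231, P(jar C | data) = 0.20438, P(jar D | data) = 0.16185, P(jar E | data) = 0.22709.
Averaging over the posterior, P(purple next | data) = (3/4)(0.20438) + (3/8)(0.20231) + (3/4)(0.20438) + (3/4)(0.16185) + (3/5)(0.22709) = 0.64007.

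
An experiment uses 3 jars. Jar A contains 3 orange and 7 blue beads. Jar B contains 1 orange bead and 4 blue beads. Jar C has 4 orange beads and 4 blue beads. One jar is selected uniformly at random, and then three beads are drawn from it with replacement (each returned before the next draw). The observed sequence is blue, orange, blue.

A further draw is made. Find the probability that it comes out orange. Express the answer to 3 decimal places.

0.331

Compute the likelihood of the observed sequence for each case: P(data | jar A) = (7/10)(3/10)(7/10) = 147/1000; P(data | jar B) = (4/5)(1/5)(4/5) = 16/125; P(data | jar C) = (4/8)(4/8)(4/8) = 1/8.
The prior-weighted likelihoods are 1/3 · 147/1000 = 49/1000, 1/3 · 16/125 = 16/375, 1/3 · 1/8 = 1/24; with total 2/15.
The posterior is then P(jar A | data) = 0.3675, P(jar B | data) = 0.32, P(jar C | data) = 0.3125.
The predictive probability is P(orange next | data) = (3/10)(0.3675) + (1/5)(0.32) + (1/2)(0.3125) = 0.3305.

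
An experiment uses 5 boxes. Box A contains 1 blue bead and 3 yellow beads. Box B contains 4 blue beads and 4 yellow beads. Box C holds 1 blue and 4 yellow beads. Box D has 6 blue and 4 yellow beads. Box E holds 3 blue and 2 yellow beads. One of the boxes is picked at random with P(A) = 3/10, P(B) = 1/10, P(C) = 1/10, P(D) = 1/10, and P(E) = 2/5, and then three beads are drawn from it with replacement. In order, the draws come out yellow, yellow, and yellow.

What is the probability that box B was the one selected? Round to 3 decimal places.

Under each hypothesis, the probability of the observed sequence is: P(data | box A) = (3/4)(3/4)(3/4) = 0.42188; P(data | box B) = (4/8)(4/8)(4/8) = 0.125; P(data | box C) = (4/5)(4/5)(4/5) = 0.512; P(data | box D) = (4/10)(4/10)(4/10) = 0.064; P(data | box E) = (2/5)(2/5)(2/5) = 0.064.
Multiplying each by its prior: 3/10 · 0.42188 = 0.12656, 1/10 · 0.125 = 0.0125, 1/10 · 0.512 = 0.0512, 1/10 · 0.064 = 0.0064, 2/5 · 0.064 = 0.0256; these sum to 0.22226.
By Bayes' rule, P(box B | data) = (0.0125) / (0.22226) = 0.05624.

0.056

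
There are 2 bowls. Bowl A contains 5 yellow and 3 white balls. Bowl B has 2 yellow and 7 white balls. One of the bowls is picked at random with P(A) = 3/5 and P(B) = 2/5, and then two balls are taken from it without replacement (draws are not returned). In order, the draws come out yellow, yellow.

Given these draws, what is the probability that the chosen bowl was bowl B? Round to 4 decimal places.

0.0493

Under each hypothesis, the probability of the observed sequence is: P(data | bowl A) = (5/8)(4/7) = 5/14; P(data | bowl B) = (2/9)(1/8) = 1/36.
Multiplying each by its prior: 3/5 · 5/14 = 3/14, 2/5 · 1/36 = 1/90; with total 71/315.
So P(bowl B | data) = (1/90) / (71/315) = 7/142.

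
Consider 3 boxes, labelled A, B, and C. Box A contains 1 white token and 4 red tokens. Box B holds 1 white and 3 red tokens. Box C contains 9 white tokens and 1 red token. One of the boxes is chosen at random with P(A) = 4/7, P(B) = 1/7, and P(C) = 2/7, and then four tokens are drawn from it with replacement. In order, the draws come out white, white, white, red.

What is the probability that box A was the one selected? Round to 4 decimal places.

Compute the likelihood of the observed sequence for each case: P(data | box A) = (1/5)(1/5)(1/5)(4/5) = 0.0064; P(data | box B) = (1/4)(1/4)(1/4)(3/4) = 0.011719; P(data | box C) = (9/10)(9/10)(9/10)(1/10) = 0.0729.
Weighting by the prior gives 4/7 · 0.0064 = 0.0036571, 1/7 · 0.011719 = 0.0016741, 2/7 · 0.0729 = 0.020829; summing to 0.02616.
So P(box A | data) = (0.0036571) / (0.02616) = 0.1398.

0.1398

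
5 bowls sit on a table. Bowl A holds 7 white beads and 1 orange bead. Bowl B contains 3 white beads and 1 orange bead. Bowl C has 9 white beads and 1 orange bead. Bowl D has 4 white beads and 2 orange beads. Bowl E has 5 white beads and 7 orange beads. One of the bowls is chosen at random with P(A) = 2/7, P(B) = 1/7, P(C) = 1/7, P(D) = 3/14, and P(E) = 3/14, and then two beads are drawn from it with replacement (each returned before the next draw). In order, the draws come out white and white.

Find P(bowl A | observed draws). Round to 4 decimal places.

For each hypothesis, P(data | H) works out to: P(data | bowl A) = (7/8)(7/8) = 0.76562; P(data | bowl B) = (3/4)(3/4) = 0.5625; P(data | bowl C) = (9/10)(9/10) = 0.81; P(data | bowl D) = (4/6)(4/6) = 0.44444; P(data | bowl E) = (5/12)(5/12) = 0.17361.
The prior-weighted likelihoods are 2/7 · 0.76562 = 0.21875, 1/7 · 0.5625 = 0.080357, 1/7 · 0.81 = 0.11571, 3/14 · 0.44444 = 0.095238, 3/14 · 0.17361 = 0.037202; these sum to 0.54726.
Therefore the posterior P(bowl A | data) = (0.21875) / (0.54726) = 0.39972.

0.3997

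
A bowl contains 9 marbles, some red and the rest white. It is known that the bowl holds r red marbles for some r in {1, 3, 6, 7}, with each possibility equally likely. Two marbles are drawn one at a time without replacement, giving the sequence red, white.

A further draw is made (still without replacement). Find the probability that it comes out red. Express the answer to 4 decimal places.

0.5172

Under each hypothesis, the probability of the observed sequence is: P(data | r = 1) = (1/9)(8/8) = 1/9; P(data | r = 3) = (3/9)(6/8) = 1/4; P(data | r = 6) = (6/9)(3/8) = 1/4; P(data | r = 7) = (7/9)(2/8) = 7/36.
Weighting by the prior gives 1/4 · 1/9 = 1/36, 1/4 · 1/4 = 1/16, 1/4 · 1/4 = 1/16, 1/4 · 7/36 = 7/144; summing to 29/144.
Normalising, the posterior is P(r = 1 | data) = 4/29, P(r = 3 | data) = 9/29, P(r = 6 | data) = 9/29, P(r = 7 | data) = 7/29.
The predictive probability is P(red next | data) = (0)(4/29) + (2/7)(9/29) + (5/7)(9/29) + (6/7)(7/29) = 15/29.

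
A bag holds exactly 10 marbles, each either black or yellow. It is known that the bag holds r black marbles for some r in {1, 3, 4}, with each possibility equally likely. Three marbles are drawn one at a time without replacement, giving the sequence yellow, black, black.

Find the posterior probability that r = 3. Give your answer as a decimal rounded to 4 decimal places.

0.3684

For each hypothesis, P(data | H) works out to: P(data | r = 1) = (9/10)(1/9)(0/8) = 0; P(data | r = 3) = (7/10)(3/9)(2/8) = 7/120; P(data | r = 4) = (6/10)(4/9)(3/8) = 1/10.
Weighting by the prior gives 1/3 · 0 = 0, 1/3 · 7/120 = 7/360, 1/3 · 1/10 = 1/30; these sum to 19/360.
Therefore the posterior P(r = 3 | data) = (7/360) / (19/360) = 7/19.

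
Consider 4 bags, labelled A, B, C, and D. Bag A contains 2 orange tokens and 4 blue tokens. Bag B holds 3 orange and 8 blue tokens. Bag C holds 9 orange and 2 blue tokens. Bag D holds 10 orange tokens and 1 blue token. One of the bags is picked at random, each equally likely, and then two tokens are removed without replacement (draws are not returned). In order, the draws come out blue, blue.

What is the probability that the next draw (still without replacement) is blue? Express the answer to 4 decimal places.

0.5817

For each hypothesis, P(data | H) works out to: P(data | bag A) = (4/6)(3/5) = 2/5; P(data | bag B) = (8/11)(7/10) = 28/55; P(data | bag C) = (2/11)(1/10) = 1/55; P(data | bag D) = (1/11)(0/10) = 0.
Multiplying each by its prior: 1/4 · 2/5 = 1/10, 1/4 · 28/55 = 7/55, 1/4 · 1/55 = 1/220, 1/4 · 0 = 0; summing to 51/220.
Dividing through by the total gives posterior P(bag A | data) = 22/51, P(bag B | data) = 28/51, P(bag C | data) = 1/51, P(bag D | data) = 0.
Averaging over the posterior, P(blue next | data) = (1/2)(22/51) + (2/3)(28/51) + (0)(1/51) = 89/153.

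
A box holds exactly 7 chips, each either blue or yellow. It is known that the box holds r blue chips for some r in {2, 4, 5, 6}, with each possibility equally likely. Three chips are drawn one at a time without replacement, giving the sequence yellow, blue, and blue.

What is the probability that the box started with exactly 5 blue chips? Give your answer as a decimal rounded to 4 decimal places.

For each hypothesis, P(data | H) works out to: P(data | r = 2) = (5/7)(2/6)(1/5) = 1/21; P(data | r = 4) = (3/7)(4/6)(3/5) = 6/35; P(data | r = 5) = (2/7)(5/6)(4/5) = 4/21; P(data | r = 6) = (1/7)(6/6)(5/5) = 1/7.
Weighting by the prior gives 1/4 · 1/21 = 1/84, 1/4 · 6/35 = 3/70, 1/4 · 4/21 = 1/21, 1/4 · 1/7 = 1/28; these sum to 29/210.
Hence P(r = 5 | data) = (1/21) / (29/210) = 10/29.

0.3448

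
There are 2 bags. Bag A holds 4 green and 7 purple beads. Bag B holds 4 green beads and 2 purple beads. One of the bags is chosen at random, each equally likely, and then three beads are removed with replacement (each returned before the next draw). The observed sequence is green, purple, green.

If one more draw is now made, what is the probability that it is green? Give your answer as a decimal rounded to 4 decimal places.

0.5569

Compute the likelihood of the observed sequence for each case: P(data | bag A) = (4/11)(7/11)(4/11) = 0.084147; P(data | bag B) = (4/6)(2/6)(4/6) = 0.14815.
Weighting by the prior gives 1/2 · 0.084147 = 0.042074, 1/2 · 0.14815 = 0.074074; summing to 0.11615.
The posterior is then P(bag A | data) = 0.36224, P(bag B | data) = 0.63776.
Averaging over the posterior, P(green next | data) = (4/11)(0.36224) + (2/3)(0.63776) = 0.5569.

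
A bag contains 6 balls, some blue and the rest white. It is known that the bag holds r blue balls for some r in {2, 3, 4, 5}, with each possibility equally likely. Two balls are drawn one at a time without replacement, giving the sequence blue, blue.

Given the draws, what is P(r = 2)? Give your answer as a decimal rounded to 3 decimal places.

0.050

Compute the likelihood of the observed sequence for each case: P(data | r = 2) = (2/6)(1/5) = 1/15; P(data | r = 3) = (3/6)(2/5) = 1/5; P(data | r = 4) = (4/6)(3/5) = 2/5; P(data | r = 5) = (5/6)(4/5) = 2/3.
The prior-weighted likelihoods are 1/4 · 1/15 = 1/60, 1/4 · 1/5 = 1/20, 1/4 · 2/5 = 1/10, 1/4 · 2/3 = 1/6; summing to 1/3.
Therefore the posterior P(r = 2 | data) = (1/60) / (1/3) = 1/20.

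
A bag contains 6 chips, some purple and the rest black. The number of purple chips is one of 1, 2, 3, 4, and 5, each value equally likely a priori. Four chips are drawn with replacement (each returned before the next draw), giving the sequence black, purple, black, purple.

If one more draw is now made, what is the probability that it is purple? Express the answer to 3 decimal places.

0.500

The likelihood of the observed sequence under each hypothesis: P(data | r = 1) = (5/6)(1/6)(5/6)(1/6) = 0.01929; P(data | r = 2) = (4/6)(2/6)(4/6)(2/6) = 0.049383; P(data | r = 3) = (3/6)(3/6)(3/6)(3/6) = 0.0625; P(data | r = 4) = (2/6)(4/6)(2/6)(4/6) = 0.049383; P(data | r = 5) = (1/6)(5/6)(1/6)(5/6) = 0.01929.
The prior-weighted likelihoods are 1/5 · 0.01929 = 0.003858, 1/5 · 0.049383 = 0.0098765, 1/5 · 0.0625 = 0.0125, 1/5 · 0.049383 = 0.0098765, 1/5 · 0.01929 = 0.003858; summing to 0.039969.
Dividing through by the total gives posterior P(r = 1 | data) = 0.096525, P(r = 2 | data) = 0.2471, P(r = 3 | data) = 0.31274, P(r = 4 | data) = 0.2471, P(r = 5 | data) = 0.096525.
The predictive probability is P(purple next | data) = (1/6)(0.096525) + (1/3)(0.2471) + (1/2)(0.31274) + (2/3)(0.2471) + (5/6)(0.096525) = 0.5.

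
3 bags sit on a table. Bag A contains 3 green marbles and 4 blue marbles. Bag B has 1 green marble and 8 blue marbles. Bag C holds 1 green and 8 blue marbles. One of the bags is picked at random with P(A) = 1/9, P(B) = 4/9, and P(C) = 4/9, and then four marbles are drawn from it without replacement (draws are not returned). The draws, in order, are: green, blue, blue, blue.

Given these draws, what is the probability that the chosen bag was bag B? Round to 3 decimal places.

0.456

Under each hypothesis, the probability of the observed sequence is: P(data | bag A) = (3/7)(4/6)(3/5)(2/4) = 0.085714; P(data | bag B) = (1/9)(8/8)(7/7)(6/6) = 0.11111; P(data | bag C) = (1/9)(8/8)(7/7)(6/6) = 0.11111.
Weighting by the prior gives 1/9 · 0.085714 = 0.0095238, 4/9 · 0.11111 = 0.049383, 4/9 · 0.11111 = 0.049383; summing to 0.10829.
Therefore the posterior P(bag B | data) = (0.049383) / (0.10829) = 0.45603.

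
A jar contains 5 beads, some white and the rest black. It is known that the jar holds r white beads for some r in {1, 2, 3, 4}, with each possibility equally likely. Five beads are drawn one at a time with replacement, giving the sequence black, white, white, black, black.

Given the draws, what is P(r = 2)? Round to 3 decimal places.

0.415

The likelihood of the observed sequence under each hypothesis: P(data | r = 1) = (4/5)(1/5)(1/5)(4/5)(4/5) = 0.02048; P(data | r = 2) = (3/5)(2/5)(2/5)(3/5)(3/5) = 0.03456; P(data | r = 3) = (2/5)(3/5)(3/5)(2/5)(2/5) = 0.02304; P(data | r = 4) = (1/5)(4/5)(4/5)(1/5)(1/5) = 0.00512.
Multiplying each by its prior: 1/4 · 0.02048 = 0.00512, 1/4 · 0.03456 = 0.00864, 1/4 · 0.02304 = 0.00576, 1/4 · 0.00512 = 0.00128; these sum to 0.0208.
Therefore the posterior P(r = 2 | data) = (0.00864) / (0.0208) = 0.41538.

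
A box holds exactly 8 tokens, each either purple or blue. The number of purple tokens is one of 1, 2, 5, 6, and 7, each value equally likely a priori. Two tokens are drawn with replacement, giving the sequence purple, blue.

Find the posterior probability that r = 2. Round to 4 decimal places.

The likelihood of the observed sequence under each hypothesis: P(data | r = 1) = (1/8)(7/8) = 7/64; P(data | r = 2) = (2/8)(6/8) = 3/16; P(data | r = 5) = (5/8)(3/8) = 15/64; P(data | r = 6) = (6/8)(2/8) = 3/16; P(data | r = 7) = (7/8)(1/8) = 7/64.
Weighting by the prior gives 1/5 · 7/64 = 7/320, 1/5 · 3/16 = 3/80, 1/5 · 15/64 = 3/64, 1/5 · 3/16 = 3/80, 1/5 · 7/64 = 7/320; with total 53/320.
So P(r = 2 | data) = (3/80) / (53/320) = 12/53.

0.2264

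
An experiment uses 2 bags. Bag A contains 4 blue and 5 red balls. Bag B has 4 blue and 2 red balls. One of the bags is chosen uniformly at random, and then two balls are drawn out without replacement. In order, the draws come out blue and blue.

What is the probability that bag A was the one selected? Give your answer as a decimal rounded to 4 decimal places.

Under each hypothesis, the probability of the observed sequence is: P(data | bag A) = (4/9)(3/8) = 1/6; P(data | bag B) = (4/6)(3/5) = 2/5.
The prior-weighted likelihoods are 1/2 · 1/6 = 1/12, 1/2 · 2/5 = 1/5; with total 17/60.
So P(bag A | data) = (1/12) / (17/60) = 5/17.

0.2941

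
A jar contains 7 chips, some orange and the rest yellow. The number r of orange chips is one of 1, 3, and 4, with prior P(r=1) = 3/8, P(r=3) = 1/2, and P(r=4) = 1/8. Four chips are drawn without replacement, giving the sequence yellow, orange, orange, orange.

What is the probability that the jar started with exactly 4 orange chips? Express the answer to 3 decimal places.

The likelihood of the observed sequence under each hypothesis: P(data | r = 1) = (6/7)(1/6)(0/5) = 0; P(data | r = 3) = (4/7)(3/6)(2/5)(1/4) = 1/35; P(data | r = 4) = (3/7)(4/6)(3/5)(2/4) = 3/35.
Weighting by the prior gives 3/8 · 0 = 0, 1/2 · 1/35 = 1/70, 1/8 · 3/35 = 3/280; summing to 1/40.
By Bayes' rule, P(r = 4 | data) = (3/280) / (1/40) = 3/7.

0.429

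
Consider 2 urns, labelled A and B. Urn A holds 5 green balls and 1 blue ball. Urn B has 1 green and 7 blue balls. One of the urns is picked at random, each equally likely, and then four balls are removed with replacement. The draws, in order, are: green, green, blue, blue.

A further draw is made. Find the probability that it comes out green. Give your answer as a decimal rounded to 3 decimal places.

0.562

The likelihood of the observed sequence under each hypothesis: P(data | urn A) = (5/6)(5/6)(1/6)(1/6) = 0.01929; P(data | urn B) = (1/8)(1/8)(7/8)(7/8) = 0.011963.
Multiplying each by its prior: 1/2 · 0.01929 = 0.0096451, 1/2 · 0.011963 = 0.0059814; these sum to 0.015627.
Dividing through by the total gives posterior P(urn A | data) = 0.61722, P(urn B | data) = 0.38278.
Averaging over the posterior, P(green next | data) = (5/6)(0.61722) + (1/8)(0.38278) = 0.5622.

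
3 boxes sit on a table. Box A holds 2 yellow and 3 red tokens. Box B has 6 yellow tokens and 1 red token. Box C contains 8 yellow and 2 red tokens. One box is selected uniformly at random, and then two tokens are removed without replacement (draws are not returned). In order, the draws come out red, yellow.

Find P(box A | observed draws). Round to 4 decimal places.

0.4834

For each hypothesis, P(data | H) works out to: P(data | box A) = (3/5)(2/4) = 0.3; P(data | box B) = (1/7)(6/6) = 0.14286; P(data | box C) = (2/10)(8/9) = 0.17778.
Multiplying each by its prior: 1/3 · 0.3 = 0.1, 1/3 · 0.14286 = 0.047619, 1/3 · 0.17778 = 0.059259; these sum to 0.20688.
So P(box A | data) = (0.1) / (0.20688) = 0.48338.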